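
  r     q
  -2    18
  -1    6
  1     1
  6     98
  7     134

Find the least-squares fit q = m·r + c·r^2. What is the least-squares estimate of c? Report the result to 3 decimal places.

c = 3.119

Sums needed: Σr·r = 91, Σr·r^2 = 551, Σr^2·r^2 = 3715.
Right-hand side: Σr·q = 1485, Σr^2·q = 10173.
Normal equations: [[91, 551]; [551, 3715]]·[m, c]ᵀ = [1485, 10173]ᵀ.
det = 91·3715 − 551² = 34464.
m = (1485·3715 − 551·10173)/34464 = -7379/2872; c = (91·10173 − 551·1485)/34464 = 8959/2872.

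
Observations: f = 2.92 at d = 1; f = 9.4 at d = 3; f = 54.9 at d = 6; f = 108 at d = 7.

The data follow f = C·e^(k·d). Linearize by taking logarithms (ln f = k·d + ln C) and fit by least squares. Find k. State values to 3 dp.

With ln fᵢ as the transformed response and dᵢ as the regressor:
Σd = 17.0000, Σ(d)² = 95.0000, Σln f = 11.9999, Σd·ln f = 64.6017.
Normal system: [[95.0000, 17.0000]; [17.0000, 4]]·[k, ln C]ᵀ = [64.6017, 11.9999]ᵀ.
Solving (det = 91.0000): k = 0.59789, ln C = 0.45896.

k = 0.598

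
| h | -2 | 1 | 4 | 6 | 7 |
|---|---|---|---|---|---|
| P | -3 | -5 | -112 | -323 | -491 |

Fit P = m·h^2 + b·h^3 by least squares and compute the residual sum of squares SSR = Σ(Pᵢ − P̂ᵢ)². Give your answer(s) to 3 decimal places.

Forming XᵀX = [[3970, 25576]; [25576, 168466]] and XᵀP = [-37496, -245330]ᵀ gives XᵀX·[m, b]ᵀ = XᵀP.
det = 3970·168466 − 25576² = 14678244.
m = ((-37496)·168466 − 25576·(-245330))/14678244 = -3520088/1223187; b = (3970·(-245330) − 25576·(-37496))/14678244 = -1246867/1223187.
Residuals: 2965/8321, -449660/407729, -292016/407729, 319013/407729, -2892/8321; SSR = 1055666/407729.

SSR = 2.589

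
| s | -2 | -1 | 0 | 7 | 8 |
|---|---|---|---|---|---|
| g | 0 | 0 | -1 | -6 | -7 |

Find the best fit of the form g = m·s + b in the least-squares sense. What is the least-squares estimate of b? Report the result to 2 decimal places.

b = -1.07

Forming MᵀM = [[118, 12]; [12, 5]] and Mᵀg = [-98, -14]ᵀ gives MᵀM·[m, b]ᵀ = Mᵀg.
Δ = 118·5 − 12² = 446.
m = ((-98)·5 − 12·(-14))/446 = -161/223; b = (118·(-14) − 12·(-98))/446 = -238/223.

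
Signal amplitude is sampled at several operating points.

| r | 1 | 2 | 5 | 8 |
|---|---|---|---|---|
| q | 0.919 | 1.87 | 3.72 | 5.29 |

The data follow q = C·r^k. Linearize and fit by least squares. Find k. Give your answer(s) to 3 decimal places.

Taking logs, ln q = k·ln r + ln C, so regress ln q on ln r.
XᵀX = [[7.3948, 4.3820]; [4.3820, 4]], rhs = [6.0122, 3.5210]ᵀ  (here Σln r = 4.3820, Σ(ln r)² = 7.3948, Σln q = 3.5210, Σln r·ln q = 6.0122).
Slope k = (n·Σln r·ln q − Σln r·Σln q)/(n·Σ(ln r)² − (Σln r)²) = (4·6.0122 − 4.3820·3.5210)/10.3771 = 0.83064; ln C = (Σln q − k·Σln r)/n = -0.02972.

k = 0.831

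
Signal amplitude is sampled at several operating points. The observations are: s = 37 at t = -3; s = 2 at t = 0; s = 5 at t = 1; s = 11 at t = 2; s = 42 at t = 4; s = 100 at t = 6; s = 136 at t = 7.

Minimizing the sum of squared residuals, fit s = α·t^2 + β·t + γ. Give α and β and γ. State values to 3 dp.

α = 3.034, β = -2.182, γ = 3.031

Compute the Gram sums: Σt^2·t^2 = 4051, Σt^2·t = 605, Σt^2 = 115, Σt·t = 115, Σt = 17, Σ1 = 7.
For Mᵀs: Σt^2·s = 11318, Σt·s = 1636, Σs = 333.
Normal equations: [[4051, 605, 115]; [605, 115, 17]; [115, 17, 7]]·[α, β, γ]ᵀ = [11318, 1636, 333]ᵀ.
Solving the 3×3 system (Gaussian elimination) gives α = 94249/31068, β = -67777/31068, γ = 47087/15534.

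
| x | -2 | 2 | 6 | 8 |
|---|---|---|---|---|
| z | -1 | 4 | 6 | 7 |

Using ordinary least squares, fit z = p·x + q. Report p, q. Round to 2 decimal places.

MᵀM·[p, q]ᵀ = Mᵀz reads: 108·p + 14·q = 102;  14·p + 4·q = 16.
det = 108·4 − 14² = 236.
p = (102·4 − 14·16)/236 = 46/59; q = (108·16 − 14·102)/236 = 75/59.

p = 0.78, q = 1.27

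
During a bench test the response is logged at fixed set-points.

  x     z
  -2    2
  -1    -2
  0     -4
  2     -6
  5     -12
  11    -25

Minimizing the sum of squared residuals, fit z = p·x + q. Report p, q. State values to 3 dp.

Entries of MᵀM: Σx·x = 155, Σx = 15, Σ1 = 6.
For Mᵀz: Σx·z = -349, Σz = -47.
Normal equations: [[155, 15]; [15, 6]]·[p, q]ᵀ = [-349, -47]ᵀ.
Eliminating q: 6·(row 1) − 15·(row 2) gives 705·p = 6·(-349) − 15·(-47) = -1389, so p = -463/235.
Then q = ((-47) − 15·(-463/235))/6 = -410/141.

p = -1.970, q = -2.908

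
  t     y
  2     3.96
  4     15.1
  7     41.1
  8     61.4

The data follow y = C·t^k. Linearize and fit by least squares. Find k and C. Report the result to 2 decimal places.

With ln yᵢ as the transformed response and ln tᵢ as the regressor:
Σln t = 6.1048, Σ(ln t)² = 10.5129, Σln y = 11.9244, Σln t·ln y = 20.5102.
Normal system: [[10.5129, 6.1048]; [6.1048, 4]]·[k, ln C]ᵀ = [20.5102, 11.9244]ᵀ.
Δ = 10.5129·4 − (6.1048)² = 4.7831; k = (20.5102·4 − 6.1048·11.9244)/4.7831 = 1.93288, ln C = (10.5129·11.9244 − 6.1048·20.5102)/4.7831 = 0.03113, so C = exp(0.03113) = 1.03162.

k = 1.93, C = 1.03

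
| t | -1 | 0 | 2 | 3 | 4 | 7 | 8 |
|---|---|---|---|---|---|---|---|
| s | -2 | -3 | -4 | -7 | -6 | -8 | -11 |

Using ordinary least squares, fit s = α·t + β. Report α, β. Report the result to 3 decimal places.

Entries of AᵀA: Σt·t = 143, Σt = 23, Σ1 = 7.
For Aᵀs: Σt·s = -195, Σs = -41.
Eliminating β: 7·(row 1) − 23·(row 2) gives 472·α = 7·(-195) − 23·(-41) = -422, so α = -211/236.
Then β = ((-41) − 23·(-211/236))/7 = -689/236.

α = -0.894, β = -2.919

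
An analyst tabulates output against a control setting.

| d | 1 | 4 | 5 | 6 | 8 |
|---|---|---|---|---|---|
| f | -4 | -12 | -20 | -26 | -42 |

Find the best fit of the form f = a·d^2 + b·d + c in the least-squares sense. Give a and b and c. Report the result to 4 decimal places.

XᵀX·[a, b, c]ᵀ = Xᵀf reads: 6274·a + 918·b + 142·c = -4320;  918·a + 142·b + 24·c = -644;  142·a + 24·b + 5·c = -104.
Inverting the 3×3 Gram matrix, [a, b, c]ᵀ = [-1493/2612, -943/2612, -3701/1306]ᵀ.

a = -0.5716, b = -0.3610, c = -2.8338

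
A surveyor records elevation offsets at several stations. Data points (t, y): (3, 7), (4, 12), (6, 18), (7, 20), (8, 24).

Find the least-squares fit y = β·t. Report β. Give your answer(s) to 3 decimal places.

With design matrix A, AᵀA = [[174]] and Aᵀy = [509]ᵀ.
Hence β = 509 / 174 ≈ 2.92529.

β = 2.925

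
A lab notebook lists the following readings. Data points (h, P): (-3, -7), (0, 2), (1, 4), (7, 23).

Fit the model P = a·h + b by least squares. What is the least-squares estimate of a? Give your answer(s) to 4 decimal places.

a = 3.0047

With design matrix M, MᵀM = [[59, 5]; [5, 4]] and MᵀP = [186, 22]ᵀ.
det = 59·4 − 5² = 211.
a = (186·4 − 5·22)/211 = 634/211; b = (59·22 − 5·186)/211 = 368/211.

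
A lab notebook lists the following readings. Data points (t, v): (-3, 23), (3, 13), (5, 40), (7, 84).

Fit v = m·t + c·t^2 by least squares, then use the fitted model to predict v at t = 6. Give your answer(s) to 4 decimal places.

Entries of XᵀX: Σt·t = 92, Σt·t^2 = 468, Σt^2·t^2 = 3188.
Right-hand side: Σt·v = 758, Σt^2·v = 5440.
So XᵀX·[m, c]ᵀ = Xᵀv: [[92, 468]; [468, 3188]]·[m, c]ᵀ = [758, 5440]ᵀ.
Eliminating c: 3188·(row 1) − 468·(row 2) gives 74272·m = 3188·758 − 468·5440 = -129416, so m = -16177/9284.
Then c = (5440 − 468·(-16177/9284))/3188 = 18217/9284.
At t = 6: v̂ = (-16177/9284)·(6) + (18217/9284)·(36) = 279375/4642.

v̂ = 60.1842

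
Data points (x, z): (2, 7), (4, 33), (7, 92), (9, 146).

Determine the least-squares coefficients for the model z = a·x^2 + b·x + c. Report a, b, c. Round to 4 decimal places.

Sums needed: Σx^2·x^2 = 9234, Σx^2·x = 1144, Σx^2 = 150, Σx·x = 150, Σx = 22, Σ1 = 4.
Right-hand side: Σx^2·z = 16890, Σx·z = 2104, Σz = 278.
Normal equations: [[9234, 1144, 150]; [1144, 150, 22]; [150, 22, 4]]·[a, b, c]ᵀ = [16890, 2104, 278]ᵀ.
Solving the 3×3 system (Gaussian elimination) gives a = 7/5, b = 642/145, c = -1066/145.

a = 1.4000, b = 4.4276, c = -7.3517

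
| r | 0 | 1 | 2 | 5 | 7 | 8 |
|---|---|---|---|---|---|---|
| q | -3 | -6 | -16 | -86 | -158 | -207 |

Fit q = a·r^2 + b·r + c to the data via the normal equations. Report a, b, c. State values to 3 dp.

a = -3.037, b = -1.214, c = -2.300

With design matrix X, XᵀX = [[7139, 989, 143]; [989, 143, 23]; [143, 23, 6]] and Xᵀq = [-23210, -3230, -476]ᵀ.
Solving the 3×3 system (Gaussian elimination) gives a = -15549/5120, b = -1243/1024, c = -5889/2560.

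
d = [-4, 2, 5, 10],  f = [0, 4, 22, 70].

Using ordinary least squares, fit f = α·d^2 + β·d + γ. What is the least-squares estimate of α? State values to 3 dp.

α = 0.528

Forming AᵀA = [[10897, 1069, 145]; [1069, 145, 13]; [145, 13, 4]] and Aᵀf = [7566, 818, 96]ᵀ gives AᵀA·[α, β, γ]ᵀ = Aᵀf.
Solving the 3×3 system (Gaussian elimination) gives α = 39125/74094, β = 45757/24698, γ = -43078/37047.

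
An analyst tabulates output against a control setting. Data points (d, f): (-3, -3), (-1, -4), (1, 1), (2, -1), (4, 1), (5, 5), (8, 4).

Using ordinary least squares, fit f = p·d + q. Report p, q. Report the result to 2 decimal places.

Entries of XᵀX: Σd·d = 120, Σd = 16, Σ1 = 7.
And Σd·f = 73, Σf = 3.
Normal equations: [[120, 16]; [16, 7]]·[p, q]ᵀ = [73, 3]ᵀ.
Determinant 120·7 − 16² = 584.
p = (73·7 − 16·3)/584 = 463/584; q = (120·3 − 16·73)/584 = -101/73.

p = 0.79, q = -1.38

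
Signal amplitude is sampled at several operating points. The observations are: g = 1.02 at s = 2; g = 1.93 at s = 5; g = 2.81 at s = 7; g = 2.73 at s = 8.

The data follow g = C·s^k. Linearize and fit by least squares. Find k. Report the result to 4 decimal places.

Taking logs, ln g = k·ln s + ln C, so regress ln g on ln s.
Over the data: Σln s = 6.3279, Σ(ln s)² = 11.1814, Σln g = 2.7148, Σln s·ln g = 5.1708.
Normal system: [[11.1814, 6.3279]; [6.3279, 4]]·[k, ln C]ᵀ = [5.1708, 2.7148]ᵀ.
Δ = 11.1814·4 − (6.3279)² = 4.6828; k = (5.1708·4 − 6.3279·2.7148)/4.6828 = 0.74832, ln C = (11.1814·2.7148 − 6.3279·5.1708)/4.6828 = -0.50513.

k = 0.7483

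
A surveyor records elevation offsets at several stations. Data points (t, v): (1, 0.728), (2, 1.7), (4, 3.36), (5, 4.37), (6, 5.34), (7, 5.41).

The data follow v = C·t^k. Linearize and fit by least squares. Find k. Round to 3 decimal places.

Linearized form: ln v = k·ln t + ln C. From the 6 transformed points,
Sums: Σln t = 7.4265, Σ(ln t)² = 11.9895, Σln v = 6.2634, Σln t·ln v = 10.7082.
Normal system: [[11.9895, 7.4265]; [7.4265, 6]]·[k, ln C]ᵀ = [10.7082, 6.2634]ᵀ.
Solving (det = 16.7835): k = 1.05665, ln C = -0.26399.

k = 1.057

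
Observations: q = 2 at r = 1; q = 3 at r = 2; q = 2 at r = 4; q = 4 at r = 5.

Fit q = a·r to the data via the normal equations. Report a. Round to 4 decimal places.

a = 0.7826

Entries of AᵀA: Σr·r = 46.
Moment sums: Σr·q = 36.
Normal equations: [[46]]·[a]ᵀ = [36]ᵀ.
Hence a = 36 / 46 ≈ 0.782609.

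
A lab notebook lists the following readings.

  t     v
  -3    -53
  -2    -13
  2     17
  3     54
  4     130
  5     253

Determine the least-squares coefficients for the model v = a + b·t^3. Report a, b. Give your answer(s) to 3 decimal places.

a = 1.369, b = 2.009

Normal-equation sums: Σ1 = 6, Σt^3 = 189, Σt^3·t^3 = 21307.
And Σv = 388, Σt^3·v = 43074.
Normal equations: [[6, 189]; [189, 21307]]·[a, b]ᵀ = [388, 43074]ᵀ.
det = 6·21307 − 189² = 92121.
a = (388·21307 − 189·43074)/92121 = 126130/92121; b = (6·43074 − 189·388)/92121 = 61704/30707.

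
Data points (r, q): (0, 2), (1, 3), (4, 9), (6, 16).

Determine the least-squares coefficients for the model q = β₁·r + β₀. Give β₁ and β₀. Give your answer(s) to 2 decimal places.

β₁ = 2.31, β₀ = 1.15

Forming AᵀA = [[53, 11]; [11, 4]] and Aᵀq = [135, 30]ᵀ gives AᵀA·[β₁, β₀]ᵀ = Aᵀq.
Determinant 53·4 − 11² = 91.
β₁ = (135·4 − 11·30)/91 = 30/13; β₀ = (53·30 − 11·135)/91 = 15/13.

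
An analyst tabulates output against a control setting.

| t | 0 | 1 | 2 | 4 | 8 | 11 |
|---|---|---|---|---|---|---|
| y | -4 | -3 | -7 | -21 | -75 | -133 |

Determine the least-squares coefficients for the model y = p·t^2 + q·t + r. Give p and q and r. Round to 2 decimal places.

Compute the Gram sums: Σt^2·t^2 = 19010, Σt^2·t = 1916, Σt^2 = 206, Σt·t = 206, Σt = 26, Σ1 = 6.
And Σt^2·y = -21260, Σt·y = -2164, Σy = -243.
So MᵀM·[p, q, r]ᵀ = Mᵀy: [[19010, 1916, 206]; [1916, 206, 26]; [206, 26, 6]]·[p, q, r]ᵀ = [-21260, -2164, -243]ᵀ.
Inverting the 3×3 Gram matrix, [p, q, r]ᵀ = [-20599/20082, -65971/100410, -81523/33470]ᵀ.

p = -1.03, q = -0.66, r = -2.44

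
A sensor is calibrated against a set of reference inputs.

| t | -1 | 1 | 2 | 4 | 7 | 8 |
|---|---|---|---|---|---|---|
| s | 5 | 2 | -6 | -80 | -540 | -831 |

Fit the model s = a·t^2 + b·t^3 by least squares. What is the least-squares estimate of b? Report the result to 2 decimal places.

Sums needed: Σt^2·t^2 = 6771, Σt^2·t^3 = 50631, Σt^3·t^3 = 383955.
And Σt^2·s = -80941, Σt^3·s = -615863.
Normal equations: [[6771, 50631]; [50631, 383955]]·[a, b]ᵀ = [-80941, -615863]ᵀ.
det = 6771·383955 − 50631² = 36261144.
a = ((-80941)·383955 − 50631·(-615863))/36261144 = 17342983/6043524; b = (6771·(-615863) − 50631·(-80941))/36261144 = -3993589/2014508.

b = -1.98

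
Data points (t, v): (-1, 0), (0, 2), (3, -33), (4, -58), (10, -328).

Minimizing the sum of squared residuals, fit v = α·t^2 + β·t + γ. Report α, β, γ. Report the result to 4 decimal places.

α = -3.0503, β = -2.4286, γ = 1.2389

The normal equations are: 10338·α + 1090·β + 126·γ = -34025;  1090·α + 126·β + 16·γ = -3611;  126·α + 16·β + 5·γ = -417.
Row-reducing yields α = -14373/4712, β = -194537/80104, γ = 49619/40052.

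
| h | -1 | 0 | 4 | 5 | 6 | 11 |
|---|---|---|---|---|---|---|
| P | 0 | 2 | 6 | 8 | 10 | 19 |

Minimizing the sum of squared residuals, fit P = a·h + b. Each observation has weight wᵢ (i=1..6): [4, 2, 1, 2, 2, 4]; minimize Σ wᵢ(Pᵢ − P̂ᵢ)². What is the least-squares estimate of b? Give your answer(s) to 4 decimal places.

With design matrix X, XᵀWX = [[626, 66]; [66, 15]] and XᵀWP = [1060, 122]ᵀ.
Δ = 626·15 − 66² = 5034.
a = (1060·15 − 66·122)/5034 = 1308/839; b = (626·122 − 66·1060)/5034 = 3206/2517.

b = 1.2737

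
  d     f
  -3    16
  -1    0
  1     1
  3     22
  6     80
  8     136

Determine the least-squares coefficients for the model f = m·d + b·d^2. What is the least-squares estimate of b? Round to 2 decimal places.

b = 2.02

Normal-equation sums: Σd·d = 120, Σd·d^2 = 728, Σd^2·d^2 = 5556.
Right-hand side: Σd·f = 1587, Σd^2·f = 11927.
Determinant 120·5556 − 728² = 136736.
m = (1587·5556 − 728·11927)/136736 = 33629/34184; b = (120·11927 − 728·1587)/136736 = 8622/4273.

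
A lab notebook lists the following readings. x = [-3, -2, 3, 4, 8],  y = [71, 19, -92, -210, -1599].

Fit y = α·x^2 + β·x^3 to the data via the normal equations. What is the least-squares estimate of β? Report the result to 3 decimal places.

β = -2.978

The normal equations are: 4530·α + 33760·β = -105809;  33760·α + 267762·β = -836681.
(Σx^2·x^2 = 4530, Σx^2·x^3 = 33760, Σx^3·x^3 = 267762, Σx^2·y = -105809, Σx^3·y = -836681.)
det = 4530·267762 − 33760² = 73224260.
α = ((-105809)·267762 − 33760·(-836681))/73224260 = -42639449/36612130; β = (4530·(-836681) − 33760·(-105809))/73224260 = -21805309/7322426.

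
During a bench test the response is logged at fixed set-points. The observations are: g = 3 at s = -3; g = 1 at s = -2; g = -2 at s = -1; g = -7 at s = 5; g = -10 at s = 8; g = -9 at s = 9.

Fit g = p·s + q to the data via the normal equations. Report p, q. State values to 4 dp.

p = -0.9976, q = -1.3396

Setting ∂/∂p … = 0 gives: 184·p + 16·q = -205;  16·p + 6·q = -24.
det = 184·6 − 16² = 848.
p = ((-205)·6 − 16·(-24))/848 = -423/424; q = (184·(-24) − 16·(-205))/848 = -71/53.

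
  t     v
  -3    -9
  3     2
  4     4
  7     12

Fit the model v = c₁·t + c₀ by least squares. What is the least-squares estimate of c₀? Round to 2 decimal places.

c₀ = -3.39

Setting ∂/∂c₁ … = 0 gives: 83·c₁ + 11·c₀ = 133;  11·c₁ + 4·c₀ = 9.
det = 83·4 − 11² = 211.
c₁ = (133·4 − 11·9)/211 = 433/211; c₀ = (83·9 − 11·133)/211 = -716/211.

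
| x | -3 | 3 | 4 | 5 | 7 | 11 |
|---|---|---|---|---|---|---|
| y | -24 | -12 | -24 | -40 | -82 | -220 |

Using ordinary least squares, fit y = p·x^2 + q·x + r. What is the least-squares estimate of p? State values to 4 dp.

p = -2.0059

Sums needed: Σx^2·x^2 = 18085, Σx^2·x = 1863, Σx^2 = 229, Σx·x = 229, Σx = 27, Σ1 = 6.
For Aᵀy: Σx^2·y = -32346, Σx·y = -3254, Σy = -402.
Normal equations: [[18085, 1863, 229]; [1863, 229, 27]; [229, 27, 6]]·[p, q, r]ᵀ = [-32346, -3254, -402]ᵀ.
Inverting the 3×3 Gram matrix, [p, q, r]ᵀ = [-93729/46727, 97757/46727, 6708/46727]ᵀ.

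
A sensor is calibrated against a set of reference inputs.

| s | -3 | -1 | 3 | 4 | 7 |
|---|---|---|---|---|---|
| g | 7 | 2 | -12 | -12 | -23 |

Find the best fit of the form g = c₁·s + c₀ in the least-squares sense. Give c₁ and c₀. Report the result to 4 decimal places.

Sums needed: Σs·s = 84, Σs = 10, Σ1 = 5.
Right-hand side: Σs·g = -268, Σg = -38.
So AᵀA·[c₁, c₀]ᵀ = Aᵀg: [[84, 10]; [10, 5]]·[c₁, c₀]ᵀ = [-268, -38]ᵀ.
Eliminating c₀: 5·(row 1) − 10·(row 2) gives 320·c₁ = 5·(-268) − 10·(-38) = -960, so c₁ = -3.
Then c₀ = ((-38) − 10·(-3))/5 = -8/5.

c₁ = -3.0000, c₀ = -1.6000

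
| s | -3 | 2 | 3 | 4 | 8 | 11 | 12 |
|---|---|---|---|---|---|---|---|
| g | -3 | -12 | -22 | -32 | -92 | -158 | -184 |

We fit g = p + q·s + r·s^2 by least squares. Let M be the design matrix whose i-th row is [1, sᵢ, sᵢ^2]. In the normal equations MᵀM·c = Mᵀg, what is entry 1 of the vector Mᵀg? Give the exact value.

Entry 1 ↔ basis 1, so (Mᵀg)_{1} = Σᵢ gᵢ = (1)·(-3) + (1)·(-12) + (1)·(-22) + (1)·(-32) + (1)·(-92) + (1)·(-158) + (1)·(-184) = -503.

-503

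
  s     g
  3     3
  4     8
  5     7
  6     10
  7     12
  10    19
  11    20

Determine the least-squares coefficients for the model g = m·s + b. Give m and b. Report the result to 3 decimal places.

Normal-equation sums: Σs·s = 356, Σs = 46, Σ1 = 7.
And Σs·g = 630, Σg = 79.
MᵀM·[m, b]ᵀ = Mᵀg becomes [[356, 46]; [46, 7]]·[m, b]ᵀ = [630, 79]ᵀ.
Eliminating b: 7·(row 1) − 46·(row 2) gives 376·m = 7·630 − 46·79 = 776, so m = 97/47.
Then b = (79 − 46·(97/47))/7 = -107/47.

m = 2.064, b = -2.277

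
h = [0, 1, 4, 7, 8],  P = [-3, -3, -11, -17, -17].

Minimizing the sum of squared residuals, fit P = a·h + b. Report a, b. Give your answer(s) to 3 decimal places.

The normal equations are: 130·a + 20·b = -302;  20·a + 5·b = -51.
det = 130·5 − 20² = 250.
a = ((-302)·5 − 20·(-51))/250 = -49/25; b = (130·(-51) − 20·(-302))/250 = -59/25.

a = -1.960, b = -2.360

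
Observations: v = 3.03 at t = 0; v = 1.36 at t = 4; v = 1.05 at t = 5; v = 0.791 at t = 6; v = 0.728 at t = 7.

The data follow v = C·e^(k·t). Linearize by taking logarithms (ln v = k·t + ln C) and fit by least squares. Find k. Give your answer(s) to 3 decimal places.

Let Y = ln v. Fitting Y = k·t + ln C by least squares:
Σt = 22.0000, Σ(t)² = 126.0000, Σln v = 0.9129, Σt·ln v = -2.1550.
Equations: 126.0000·k + 22.0000·ln C = -2.1550;  22.0000·k + 5·ln C = 0.9129.
Solving (det = 146.0000): k = -0.21137, ln C = 1.11260.

k = -0.211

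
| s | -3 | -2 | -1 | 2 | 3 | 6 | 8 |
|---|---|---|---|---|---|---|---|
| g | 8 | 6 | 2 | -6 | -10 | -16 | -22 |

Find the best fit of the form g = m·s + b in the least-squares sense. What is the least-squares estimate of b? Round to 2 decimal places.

With design matrix X, XᵀX = [[127, 13]; [13, 7]] and Xᵀg = [-352, -38]ᵀ.
Eliminating b: 7·(row 1) − 13·(row 2) gives 720·m = 7·(-352) − 13·(-38) = -1970, so m = -197/72.
Then b = ((-38) − 13·(-197/72))/7 = -25/72.

b = -0.35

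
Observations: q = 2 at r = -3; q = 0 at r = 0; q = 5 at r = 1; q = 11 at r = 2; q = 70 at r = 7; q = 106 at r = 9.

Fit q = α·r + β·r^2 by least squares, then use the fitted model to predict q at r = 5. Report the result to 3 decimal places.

q̂ = 39.144

With design matrix M, MᵀM = [[144, 1054]; [1054, 9060]] and Mᵀq = [1465, 12083]ᵀ.
Determinant 144·9060 − 1054² = 193724.
α = (1465·9060 − 1054·12083)/193724 = 268709/96862; β = (144·12083 − 1054·1465)/193724 = 97921/96862.
At r = 5: q̂ = (268709/96862)·(5) + (97921/96862)·(25) = 1895785/48431.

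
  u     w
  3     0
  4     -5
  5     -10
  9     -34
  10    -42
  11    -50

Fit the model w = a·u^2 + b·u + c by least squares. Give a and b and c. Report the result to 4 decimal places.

a = -0.2477, b = -2.7218, c = 10.0845

With design matrix M, MᵀM = [[32164, 3276, 352]; [3276, 352, 42]; [352, 42, 6]] and Mᵀw = [-13334, -1346, -141]ᵀ.
Row-reducing yields a = -27/109, b = -17207/6322, c = 31877/3161.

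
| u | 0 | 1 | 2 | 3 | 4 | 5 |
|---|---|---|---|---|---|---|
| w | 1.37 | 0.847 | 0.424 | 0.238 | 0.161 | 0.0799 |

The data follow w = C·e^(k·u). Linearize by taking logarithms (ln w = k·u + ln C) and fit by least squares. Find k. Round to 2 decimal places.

Let Y = ln w. Fitting Y = k·u + ln C by least squares:
Σu = 15.0000, Σ(u)² = 55.0000, Σln w = -6.4981, Σu·ln w = -26.1289.
Normal system: [[55.0000, 15.0000]; [15.0000, 6]]·[k, ln C]ᵀ = [-26.1289, -6.4981]ᵀ.
Δ = 55.0000·6 − (15.0000)² = 105.0000; k = (-26.1289·6 − 15.0000·-6.4981)/105.0000 = -0.56478, ln C = (55.0000·-6.4981 − 15.0000·-26.1289)/105.0000 = 0.32894.

k = -0.56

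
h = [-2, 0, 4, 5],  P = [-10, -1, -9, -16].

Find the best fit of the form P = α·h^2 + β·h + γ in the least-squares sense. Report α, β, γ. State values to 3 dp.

α = -1.062, β = 2.309, γ = -1.090

Sums needed: Σh^2·h^2 = 897, Σh^2·h = 181, Σh^2 = 45, Σh·h = 45, Σh = 7, Σ1 = 4.
For AᵀP: Σh^2·P = -584, Σh·P = -96, ΣP = -36.
Solving the 3×3 system (Gaussian elimination) gives α = -1244/1171, β = 2704/1171, γ = -1276/1171.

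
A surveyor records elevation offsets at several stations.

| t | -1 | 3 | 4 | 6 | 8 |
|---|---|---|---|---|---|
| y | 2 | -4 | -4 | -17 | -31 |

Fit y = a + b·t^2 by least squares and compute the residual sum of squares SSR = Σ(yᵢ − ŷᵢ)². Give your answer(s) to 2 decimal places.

Sums needed: Σ1 = 5, Σt^2 = 126, Σt^2·t^2 = 5730.
Right-hand side: Σy = -54, Σt^2·y = -2694.
MᵀM·[a, b]ᵀ = Mᵀy becomes [[5, 126]; [126, 5730]]·[a, b]ᵀ = [-54, -2694]ᵀ.
Determinant 5·5730 − 126² = 12774.
a = ((-54)·5730 − 126·(-2694))/12774 = 5004/2129; b = (5·(-2694) − 126·(-54))/12774 = -1111/2129.
Residuals: 365/2129, -3521/2129, 4256/2129, -1201/2129, 101/2129; SSR = 15076/2129.

SSR = 7.08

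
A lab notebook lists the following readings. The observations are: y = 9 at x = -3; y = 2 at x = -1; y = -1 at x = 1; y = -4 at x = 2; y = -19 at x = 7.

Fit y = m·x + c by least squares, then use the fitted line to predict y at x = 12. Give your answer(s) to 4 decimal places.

Entries of AᵀA: Σx·x = 64, Σx = 6, Σ1 = 5.
And Σx·y = -171, Σy = -13.
AᵀA·[m, c]ᵀ = Aᵀy becomes [[64, 6]; [6, 5]]·[m, c]ᵀ = [-171, -13]ᵀ.
Eliminating c: 5·(row 1) − 6·(row 2) gives 284·m = 5·(-171) − 6·(-13) = -777, so m = -777/284.
Then c = ((-13) − 6·(-777/284))/5 = 97/142.
At x = 12: ŷ = (-777/284)·(12) + (97/142)·(1) = -4565/142.

ŷ = -32.1479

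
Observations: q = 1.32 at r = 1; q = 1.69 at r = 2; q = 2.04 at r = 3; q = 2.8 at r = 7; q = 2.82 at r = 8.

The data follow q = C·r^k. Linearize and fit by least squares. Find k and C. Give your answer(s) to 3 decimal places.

k = 0.376, C = 1.322

With ln qᵢ as the transformed response and ln rᵢ as the regressor:
XᵀX = [[9.7980, 5.8171]; [5.8171, 5]], rhs = [5.3064, 3.5817]ᵀ  (here Σln r = 5.8171, Σ(ln r)² = 9.7980, Σln q = 3.5817, Σln r·ln q = 5.3064).
Δ = 9.7980·5 − (5.8171)² = 15.1514; k = (5.3064·5 − 5.8171·3.5817)/15.1514 = 0.37599, ln C = (9.7980·3.5817 − 5.8171·5.3064)/15.1514 = 0.27890, so C = exp(0.27890) = 1.32167.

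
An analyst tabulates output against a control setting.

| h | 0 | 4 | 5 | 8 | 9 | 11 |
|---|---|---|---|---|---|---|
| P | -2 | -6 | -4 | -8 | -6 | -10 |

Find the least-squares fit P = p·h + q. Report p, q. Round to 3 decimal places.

AᵀA·[p, q]ᵀ = AᵀP reads: 307·p + 37·q = -272;  37·p + 6·q = -36.
det = 307·6 − 37² = 473.
p = ((-272)·6 − 37·(-36))/473 = -300/473; q = (307·(-36) − 37·(-272))/473 = -988/473.

p = -0.634, q = -2.089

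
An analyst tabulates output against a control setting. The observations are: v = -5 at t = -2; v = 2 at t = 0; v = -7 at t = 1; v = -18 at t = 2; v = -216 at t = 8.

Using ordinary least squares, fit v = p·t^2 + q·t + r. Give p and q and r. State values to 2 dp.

p = -2.96, q = -3.36, r = 0.52

With design matrix A, AᵀA = [[4129, 513, 73]; [513, 73, 9]; [73, 9, 5]] and Aᵀv = [-13923, -1761, -244]ᵀ.
Row-reducing yields p = -13138/4433, q = -59583/17732, r = 9187/17732.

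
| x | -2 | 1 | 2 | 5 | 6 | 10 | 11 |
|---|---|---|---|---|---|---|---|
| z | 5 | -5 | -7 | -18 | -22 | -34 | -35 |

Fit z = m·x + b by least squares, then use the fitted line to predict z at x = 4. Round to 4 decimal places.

ẑ = -14.3080

With design matrix A, AᵀA = [[291, 33]; [33, 7]] and Aᵀz = [-976, -116]ᵀ.
det = 291·7 − 33² = 948.
m = ((-976)·7 − 33·(-116))/948 = -751/237; b = (291·(-116) − 33·(-976))/948 = -129/79.
At x = 4: ẑ = (-751/237)·(4) + (-129/79)·(1) = -3391/237.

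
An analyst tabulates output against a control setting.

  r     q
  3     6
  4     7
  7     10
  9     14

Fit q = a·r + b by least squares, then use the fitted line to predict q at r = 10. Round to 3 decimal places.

Sums needed: Σr·r = 155, Σr = 23, Σ1 = 4.
And Σr·q = 242, Σq = 37.
Determinant 155·4 − 23² = 91.
a = (242·4 − 23·37)/91 = 9/7; b = (155·37 − 23·242)/91 = 13/7.
At r = 10: q̂ = (9/7)·(10) + (13/7)·(1) = 103/7.

q̂ = 14.714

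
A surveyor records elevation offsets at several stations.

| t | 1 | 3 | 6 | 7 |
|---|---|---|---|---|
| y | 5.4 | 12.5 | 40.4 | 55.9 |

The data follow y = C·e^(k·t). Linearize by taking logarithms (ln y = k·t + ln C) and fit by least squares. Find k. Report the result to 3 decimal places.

k = 0.391

Linearized form: ln y = k·t + ln C. From the 4 transformed points,
AᵀA = [[95.0000, 17.0000]; [17.0000, 4]], rhs = [59.6215, 11.9345]ᵀ  (here Σt = 17.0000, Σ(t)² = 95.0000, Σln y = 11.9345, Σt·ln y = 59.6215).
Δ = 95.0000·4 − (17.0000)² = 91.0000; k = (59.6215·4 − 17.0000·11.9345)/91.0000 = 0.39120, ln C = (95.0000·11.9345 − 17.0000·59.6215)/91.0000 = 1.32103.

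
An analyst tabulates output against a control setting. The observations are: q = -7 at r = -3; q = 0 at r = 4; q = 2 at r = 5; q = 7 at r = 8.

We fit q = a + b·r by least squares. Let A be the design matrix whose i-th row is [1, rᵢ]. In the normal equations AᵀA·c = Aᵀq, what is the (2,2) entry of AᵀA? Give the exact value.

Row 2 ↔ basis r, column 2 ↔ basis r, so (AᵀA)_{2,2} = Σᵢ (r)·(r) = (-3)·(-3) + (4)·(4) + (5)·(5) + (8)·(8) = 114.

114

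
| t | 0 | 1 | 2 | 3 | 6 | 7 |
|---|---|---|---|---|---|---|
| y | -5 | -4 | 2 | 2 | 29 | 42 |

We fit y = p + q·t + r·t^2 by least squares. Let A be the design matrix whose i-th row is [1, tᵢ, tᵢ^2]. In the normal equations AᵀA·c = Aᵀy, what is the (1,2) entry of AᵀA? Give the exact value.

19

Row 1 ↔ basis 1, column 2 ↔ basis t, so (AᵀA)_{1,2} = Σᵢ t = (1)·(0) + (1)·(1) + (1)·(2) + (1)·(3) + (1)·(6) + (1)·(7) = 19.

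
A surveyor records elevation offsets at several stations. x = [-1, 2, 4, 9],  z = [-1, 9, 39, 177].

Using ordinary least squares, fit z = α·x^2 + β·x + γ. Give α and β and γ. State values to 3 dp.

α = 1.998, β = 1.867, γ = -1.480

With design matrix M, MᵀM = [[6834, 800, 102]; [800, 102, 14]; [102, 14, 4]] and Mᵀz = [14996, 1768, 224]ᵀ.
Inverting the 3×3 Gram matrix, [α, β, γ]ᵀ = [2807/1405, 2623/1405, -2079/1405]ᵀ.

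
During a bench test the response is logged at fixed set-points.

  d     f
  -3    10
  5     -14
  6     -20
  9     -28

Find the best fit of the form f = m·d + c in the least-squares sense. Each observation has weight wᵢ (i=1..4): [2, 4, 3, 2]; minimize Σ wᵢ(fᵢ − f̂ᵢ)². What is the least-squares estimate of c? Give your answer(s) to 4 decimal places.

Forming MᵀWM = [[388, 50]; [50, 11]] and MᵀWf = [-1204, -152]ᵀ gives MᵀWM·[m, c]ᵀ = MᵀWf.
Eliminating c: 11·(row 1) − 50·(row 2) gives 1768·m = 11·(-1204) − 50·(-152) = -5644, so m = -83/26.
Then c = ((-152) − 50·(-83/26))/11 = 9/13.

c = 0.6923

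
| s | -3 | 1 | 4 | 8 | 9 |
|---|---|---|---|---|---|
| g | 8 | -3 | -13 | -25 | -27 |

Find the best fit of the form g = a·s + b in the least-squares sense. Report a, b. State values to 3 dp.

a = -2.976, b = -0.692

Compute the Gram sums: Σs·s = 171, Σs = 19, Σ1 = 5.
For Aᵀg: Σs·g = -522, Σg = -60.
So AᵀA·[a, b]ᵀ = Aᵀg: [[171, 19]; [19, 5]]·[a, b]ᵀ = [-522, -60]ᵀ.
Eliminating b: 5·(row 1) − 19·(row 2) gives 494·a = 5·(-522) − 19·(-60) = -1470, so a = -735/247.
Then b = ((-60) − 19·(-735/247))/5 = -9/13.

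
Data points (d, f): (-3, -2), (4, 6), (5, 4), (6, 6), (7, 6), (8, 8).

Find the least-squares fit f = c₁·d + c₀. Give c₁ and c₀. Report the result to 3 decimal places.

c₁ = 0.852, c₀ = 0.834

Compute the Gram sums: Σd·d = 199, Σd = 27, Σ1 = 6.
Right-hand side: Σd·f = 192, Σf = 28.
AᵀA·[c₁, c₀]ᵀ = Aᵀf becomes [[199, 27]; [27, 6]]·[c₁, c₀]ᵀ = [192, 28]ᵀ.
det = 199·6 − 27² = 465.
c₁ = (192·6 − 27·28)/465 = 132/155; c₀ = (199·28 − 27·192)/465 = 388/465.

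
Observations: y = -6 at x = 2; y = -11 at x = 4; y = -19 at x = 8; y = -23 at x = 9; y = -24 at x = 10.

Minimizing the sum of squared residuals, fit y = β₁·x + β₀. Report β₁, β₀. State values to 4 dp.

The normal equations are: 265·β₁ + 33·β₀ = -655;  33·β₁ + 5·β₀ = -83.
Eliminating β₀: 5·(row 1) − 33·(row 2) gives 236·β₁ = 5·(-655) − 33·(-83) = -536, so β₁ = -134/59.
Then β₀ = ((-83) − 33·(-134/59))/5 = -95/59.

β₁ = -2.2712, β₀ = -1.6102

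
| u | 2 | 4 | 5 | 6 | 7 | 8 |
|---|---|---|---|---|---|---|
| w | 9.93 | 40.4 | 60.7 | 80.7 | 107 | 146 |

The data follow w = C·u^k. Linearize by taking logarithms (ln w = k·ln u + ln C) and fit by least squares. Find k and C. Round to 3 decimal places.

Taking logs, ln w = k·ln u + ln C, so regress ln w on ln u.
AᵀA = [[16.3136, 9.5060]; [9.5060, 6]], rhs = [40.6503, 24.1475]ᵀ  (here Σln u = 9.5060, Σ(ln u)² = 16.3136, Σln w = 24.1475, Σln u·ln w = 40.6503).
Δ = 16.3136·6 − (9.5060)² = 7.5177; k = (40.6503·6 − 9.5060·24.1475)/7.5177 = 1.90956, ln C = (16.3136·24.1475 − 9.5060·40.6503)/7.5177 = 0.99921, so C = exp(0.99921) = 2.71614.

k = 1.910, C = 2.716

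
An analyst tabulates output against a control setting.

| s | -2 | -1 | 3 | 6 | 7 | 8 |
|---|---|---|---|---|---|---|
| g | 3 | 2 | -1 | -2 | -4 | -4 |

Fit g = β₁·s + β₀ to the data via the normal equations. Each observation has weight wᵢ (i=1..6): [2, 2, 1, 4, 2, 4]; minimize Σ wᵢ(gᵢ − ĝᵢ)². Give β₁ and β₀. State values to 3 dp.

Compute the Gram sums: Σwᵢ·s·s = 517, Σwᵢ·s = 67, Σwᵢ·1 = 15.
Right-hand side: Σwᵢ·s·g = -251, Σwᵢ·g = -23.
Normal equations: [[517, 67]; [67, 15]]·[β₁, β₀]ᵀ = [-251, -23]ᵀ.
Eliminating β₀: 15·(row 1) − 67·(row 2) gives 3266·β₁ = 15·(-251) − 67·(-23) = -2224, so β₁ = -1112/1633.
Then β₀ = ((-23) − 67·(-1112/1633))/15 = 2463/1633.

β₁ = -0.681, β₀ = 1.508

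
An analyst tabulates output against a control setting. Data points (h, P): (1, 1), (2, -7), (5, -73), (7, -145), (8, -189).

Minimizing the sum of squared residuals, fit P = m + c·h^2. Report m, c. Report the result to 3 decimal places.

Normal-equation sums: Σ1 = 5, Σh^2 = 143, Σh^2·h^2 = 7139.
Right-hand side: ΣP = -413, Σh^2·P = -21053.
Normal equations: [[5, 143]; [143, 7139]]·[m, c]ᵀ = [-413, -21053]ᵀ.
Δ = 5·7139 − 143² = 15246.
m = ((-413)·7139 − 143·(-21053))/15246 = 314/77; c = (5·(-21053) − 143·(-413))/15246 = -2567/847.

m = 4.078, c = -3.031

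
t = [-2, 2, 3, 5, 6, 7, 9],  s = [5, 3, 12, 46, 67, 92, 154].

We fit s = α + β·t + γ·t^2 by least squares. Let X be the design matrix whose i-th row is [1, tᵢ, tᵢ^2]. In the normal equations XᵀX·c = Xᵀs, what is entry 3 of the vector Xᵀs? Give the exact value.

20684

Entry 3 ↔ basis t^2, so (Xᵀs)_{3} = Σᵢ (t^2)·sᵢ = (4)·(5) + (4)·(3) + (9)·(12) + (25)·(46) + (36)·(67) + (49)·(92) + (81)·(154) = 20684.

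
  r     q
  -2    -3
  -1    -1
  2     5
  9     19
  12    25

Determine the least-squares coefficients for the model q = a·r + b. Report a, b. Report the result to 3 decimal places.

Forming AᵀA = [[234, 20]; [20, 5]] and Aᵀq = [488, 45]ᵀ gives AᵀA·[a, b]ᵀ = Aᵀq.
Eliminating b: 5·(row 1) − 20·(row 2) gives 770·a = 5·488 − 20·45 = 1540, so a = 2.
Then b = (45 − 20·2)/5 = 1.

a = 2.000, b = 1.000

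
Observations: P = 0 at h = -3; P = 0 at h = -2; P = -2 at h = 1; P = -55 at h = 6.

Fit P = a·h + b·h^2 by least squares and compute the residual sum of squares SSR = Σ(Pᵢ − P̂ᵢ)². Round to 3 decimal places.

The normal system AᵀA·[a, b]ᵀ = AᵀP is [[50, 182]; [182, 1394]]·[a, b]ᵀ = [-332, -1982]ᵀ.
Δ = 50·1394 − 182² = 36576.
a = ((-332)·1394 − 182·(-1982))/36576 = -8507/3048; b = (50·(-1982) − 182·(-332))/36576 = -3223/3048.
Residuals: 581/508, -687/508, 939/508, -95/508; SSR = 3347/508.

SSR = 6.589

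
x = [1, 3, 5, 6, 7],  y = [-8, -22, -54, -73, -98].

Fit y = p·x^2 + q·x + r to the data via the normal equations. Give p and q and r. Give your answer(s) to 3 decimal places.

Entries of AᵀA: Σx^2·x^2 = 4404, Σx^2·x = 712, Σx^2 = 120, Σx·x = 120, Σx = 22, Σ1 = 5.
Right-hand side: Σx^2·y = -8986, Σx·y = -1468, Σy = -255.
Normal equations: [[4404, 712, 120]; [712, 120, 22]; [120, 22, 5]]·[p, q, r]ᵀ = [-8986, -1468, -255]ᵀ.
Inverting the 3×3 Gram matrix, [p, q, r]ᵀ = [-1767/938, 25/938, -2770/469]ᵀ.

p = -1.884, q = 0.027, r = -5.906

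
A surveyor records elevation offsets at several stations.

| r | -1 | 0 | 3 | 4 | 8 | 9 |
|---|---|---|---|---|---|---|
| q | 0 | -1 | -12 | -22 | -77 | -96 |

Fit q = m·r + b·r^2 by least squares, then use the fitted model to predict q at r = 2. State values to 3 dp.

q̂ = -6.390

AᵀA·[m, b]ᵀ = Aᵀq reads: 171·m + 1331·b = -1604;  1331·m + 10995·b = -13164.
Determinant 171·10995 − 1331² = 108584.
m = ((-1604)·10995 − 1331·(-13164))/108584 = -14337/13573; b = (171·(-13164) − 1331·(-1604))/108584 = -14515/13573.
At r = 2: q̂ = (-14337/13573)·(2) + (-14515/13573)·(4) = -86734/13573.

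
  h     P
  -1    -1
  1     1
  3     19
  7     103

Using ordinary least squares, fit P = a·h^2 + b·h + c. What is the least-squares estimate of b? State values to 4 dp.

b = 1.0000

The normal equations are: 2484·a + 370·b + 60·c = 5218;  370·a + 60·b + 10·c = 780;  60·a + 10·b + 4·c = 122.
Inverting the 3×3 Gram matrix, [a, b, c]ᵀ = [2, 1, -2]ᵀ.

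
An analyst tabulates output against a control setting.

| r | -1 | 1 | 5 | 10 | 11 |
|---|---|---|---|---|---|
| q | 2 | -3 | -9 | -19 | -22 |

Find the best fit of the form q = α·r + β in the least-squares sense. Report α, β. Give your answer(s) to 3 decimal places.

Compute the Gram sums: Σr·r = 248, Σr = 26, Σ1 = 5.
Moment sums: Σr·q = -482, Σq = -51.
Δ = 248·5 − 26² = 564.
α = ((-482)·5 − 26·(-51))/564 = -271/141; β = (248·(-51) − 26·(-482))/564 = -29/141.

α = -1.922, β = -0.206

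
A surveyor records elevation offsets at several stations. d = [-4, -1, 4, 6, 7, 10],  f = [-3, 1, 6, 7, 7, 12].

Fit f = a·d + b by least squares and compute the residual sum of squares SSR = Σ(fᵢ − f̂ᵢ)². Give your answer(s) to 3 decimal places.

With design matrix A, AᵀA = [[218, 22]; [22, 6]] and Aᵀf = [246, 30]ᵀ.
Δ = 218·6 − 22² = 824.
a = (246·6 − 22·30)/824 = 102/103; b = (218·30 − 22·246)/824 = 141/103.
Residuals: -42/103, 64/103, 69/103, -32/103, -134/103, 75/103; SSR = 342/103.

SSR = 3.320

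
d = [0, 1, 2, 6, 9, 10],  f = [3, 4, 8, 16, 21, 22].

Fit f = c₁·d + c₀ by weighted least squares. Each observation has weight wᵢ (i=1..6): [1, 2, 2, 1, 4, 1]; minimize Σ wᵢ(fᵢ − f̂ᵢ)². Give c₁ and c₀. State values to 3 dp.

Compute the Gram sums: Σwᵢ·d·d = 470, Σwᵢ·d = 58, Σwᵢ·1 = 11.
Moment sums: Σwᵢ·d·f = 1112, Σwᵢ·f = 149.
So MᵀWM·[c₁, c₀]ᵀ = MᵀWf: [[470, 58]; [58, 11]]·[c₁, c₀]ᵀ = [1112, 149]ᵀ.
Determinant 470·11 − 58² = 1806.
c₁ = (1112·11 − 58·149)/1806 = 1795/903; c₀ = (470·149 − 58·1112)/1806 = 2767/903.

c₁ = 1.988, c₀ = 3.064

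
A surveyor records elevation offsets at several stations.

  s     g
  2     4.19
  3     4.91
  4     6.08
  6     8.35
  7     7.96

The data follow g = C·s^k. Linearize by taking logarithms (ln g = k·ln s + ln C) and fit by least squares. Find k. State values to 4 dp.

k = 0.5755

Linearized form: ln g = k·ln s + ln C. From the 5 transformed points,
Σln s = 6.9157, Σ(ln s)² = 10.6062, Σln g = 9.0257, Σln s·ln g = 13.0828.
Equations: 10.6062·k + 6.9157·ln C = 13.0828;  6.9157·k + 5·ln C = 9.0257.
Solving (det = 5.2037): k = 0.57552, ln C = 1.00911.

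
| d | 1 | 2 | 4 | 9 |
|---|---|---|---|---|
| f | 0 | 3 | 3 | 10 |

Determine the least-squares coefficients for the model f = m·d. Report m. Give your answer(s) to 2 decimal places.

m = 1.06

AᵀA·[m]ᵀ = Aᵀf reads: 102·m = 108.
(Σd·d = 102, Σd·f = 108.)
m = 108/102 = 1.05882.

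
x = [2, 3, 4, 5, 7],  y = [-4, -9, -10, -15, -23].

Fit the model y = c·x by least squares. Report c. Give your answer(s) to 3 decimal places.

The normal system MᵀM·[c]ᵀ = Mᵀy is [[103]]·[c]ᵀ = [-311]ᵀ.
c = (-311)/103 = -3.01942.

c = -3.019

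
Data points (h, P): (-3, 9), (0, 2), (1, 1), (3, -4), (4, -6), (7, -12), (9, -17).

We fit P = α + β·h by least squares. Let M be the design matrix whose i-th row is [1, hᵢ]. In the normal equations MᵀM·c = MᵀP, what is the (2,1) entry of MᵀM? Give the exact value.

21

Row 2 ↔ basis h, column 1 ↔ basis 1, so (MᵀM)_{2,1} = Σᵢ h = (-3)·(1) + (0)·(1) + (1)·(1) + (3)·(1) + (4)·(1) + (7)·(1) + (9)·(1) = 21.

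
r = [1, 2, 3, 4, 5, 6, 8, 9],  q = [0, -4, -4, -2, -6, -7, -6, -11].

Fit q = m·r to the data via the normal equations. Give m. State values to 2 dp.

m = -1.05

MᵀM·[m]ᵀ = Mᵀq reads: 236·m = -247.
m = (-247)/236 = -1.04661.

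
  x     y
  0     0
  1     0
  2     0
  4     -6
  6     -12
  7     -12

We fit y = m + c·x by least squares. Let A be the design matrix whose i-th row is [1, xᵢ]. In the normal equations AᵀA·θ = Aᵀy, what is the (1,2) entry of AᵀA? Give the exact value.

Row 1 ↔ basis 1, column 2 ↔ basis x, so (AᵀA)_{1,2} = Σᵢ x = (1)·(0) + (1)·(1) + (1)·(2) + (1)·(4) + (1)·(6) + (1)·(7) = 20.

20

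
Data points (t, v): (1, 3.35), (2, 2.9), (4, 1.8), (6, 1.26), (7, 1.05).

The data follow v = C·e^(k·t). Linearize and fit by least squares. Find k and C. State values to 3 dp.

k = -0.198, C = 4.138

Taking logs, ln v = k·t + ln C, so regress ln v on t.
AᵀA = [[106.0000, 20.0000]; [20.0000, 5]], rhs = [7.4177, 3.1414]ᵀ  (here Σt = 20.0000, Σ(t)² = 106.0000, Σln v = 3.1414, Σt·ln v = 7.4177).
Solving (det = 130.0000): k = -0.19799, ln C = 1.42023, so C = exp(1.42023) = 4.13806.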